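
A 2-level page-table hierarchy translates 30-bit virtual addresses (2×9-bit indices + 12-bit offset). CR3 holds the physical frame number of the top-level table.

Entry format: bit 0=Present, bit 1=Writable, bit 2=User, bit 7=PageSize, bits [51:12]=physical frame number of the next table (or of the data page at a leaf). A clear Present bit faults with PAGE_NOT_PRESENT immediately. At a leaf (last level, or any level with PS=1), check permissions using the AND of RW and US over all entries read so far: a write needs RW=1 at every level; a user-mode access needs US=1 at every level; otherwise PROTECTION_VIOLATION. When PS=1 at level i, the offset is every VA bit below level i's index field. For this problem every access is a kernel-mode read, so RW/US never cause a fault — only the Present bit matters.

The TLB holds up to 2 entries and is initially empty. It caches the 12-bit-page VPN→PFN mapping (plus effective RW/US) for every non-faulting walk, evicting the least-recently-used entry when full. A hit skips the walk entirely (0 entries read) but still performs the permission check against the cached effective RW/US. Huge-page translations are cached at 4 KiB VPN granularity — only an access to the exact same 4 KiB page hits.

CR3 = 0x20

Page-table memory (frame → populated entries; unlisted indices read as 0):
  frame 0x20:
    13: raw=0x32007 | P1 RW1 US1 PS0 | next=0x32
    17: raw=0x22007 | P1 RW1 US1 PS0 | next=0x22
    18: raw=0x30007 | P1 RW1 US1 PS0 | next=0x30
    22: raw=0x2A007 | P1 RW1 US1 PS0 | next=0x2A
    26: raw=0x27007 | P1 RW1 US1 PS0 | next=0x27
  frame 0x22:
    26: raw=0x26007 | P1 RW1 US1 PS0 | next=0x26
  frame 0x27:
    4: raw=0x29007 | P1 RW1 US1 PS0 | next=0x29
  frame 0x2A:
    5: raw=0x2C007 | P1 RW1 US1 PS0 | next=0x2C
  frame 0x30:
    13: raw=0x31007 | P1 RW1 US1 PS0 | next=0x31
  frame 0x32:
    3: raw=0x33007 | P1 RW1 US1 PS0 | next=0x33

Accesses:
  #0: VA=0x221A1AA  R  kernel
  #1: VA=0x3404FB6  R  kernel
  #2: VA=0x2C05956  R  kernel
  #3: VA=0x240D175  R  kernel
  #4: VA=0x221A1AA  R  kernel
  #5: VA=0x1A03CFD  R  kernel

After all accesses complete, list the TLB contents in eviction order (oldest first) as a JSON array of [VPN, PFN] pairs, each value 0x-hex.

Per-access translation:
#0 VA=0x221A1AA (r,kernel):
  L0 @0x20[17] → 0x22007  P=1,RW=1,US=1,PS=0
  L1 @0x22[26] → 0x26007  P=1,RW=1,US=1,PS=0
  → PA=0x261AA  (2 entries read)
#1 VA=0x3404FB6 (r,kernel):
  L0 @0x20[26] → 0x27007  P=1,RW=1,US=1,PS=0
  L1 @0x27[4] → 0x29007  P=1,RW=1,US=1,PS=0
  → PA=0x29FB6  (2 entries read)
#2 VA=0x2C05956 (r,kernel):
  L0 @0x20[22] → 0x2A007  P=1,RW=1,US=1,PS=0
  L1 @0x2A[5] → 0x2C007  P=1,RW=1,US=1,PS=0
  → PA=0x2C956  (2 entries read)
#3 VA=0x240D175 (r,kernel):
  L0 @0x20[18] → 0x30007  P=1,RW=1,US=1,PS=0
  L1 @0x30[13] → 0x31007  P=1,RW=1,US=1,PS=0
  → PA=0x31175  (2 entries read)
#4 VA=0x221A1AA (r,kernel):
  L0 @0x20[17] → 0x22007  P=1,RW=1,US=1,PS=0
  L1 @0x22[26] → 0x26007  P=1,RW=1,US=1,PS=0
  → PA=0x261AA  (2 entries read)
#5 VA=0x1A03CFD (r,kernel):
  L0 @0x20[13] → 0x32007  P=1,RW=1,US=1,PS=0
  L1 @0x32[3] → 0x33007  P=1,RW=1,US=1,PS=0
  → PA=0x33CFD  (2 entries read)

TLB: [["0x221A", "0x26"], ["0x1A03", "0x33"]]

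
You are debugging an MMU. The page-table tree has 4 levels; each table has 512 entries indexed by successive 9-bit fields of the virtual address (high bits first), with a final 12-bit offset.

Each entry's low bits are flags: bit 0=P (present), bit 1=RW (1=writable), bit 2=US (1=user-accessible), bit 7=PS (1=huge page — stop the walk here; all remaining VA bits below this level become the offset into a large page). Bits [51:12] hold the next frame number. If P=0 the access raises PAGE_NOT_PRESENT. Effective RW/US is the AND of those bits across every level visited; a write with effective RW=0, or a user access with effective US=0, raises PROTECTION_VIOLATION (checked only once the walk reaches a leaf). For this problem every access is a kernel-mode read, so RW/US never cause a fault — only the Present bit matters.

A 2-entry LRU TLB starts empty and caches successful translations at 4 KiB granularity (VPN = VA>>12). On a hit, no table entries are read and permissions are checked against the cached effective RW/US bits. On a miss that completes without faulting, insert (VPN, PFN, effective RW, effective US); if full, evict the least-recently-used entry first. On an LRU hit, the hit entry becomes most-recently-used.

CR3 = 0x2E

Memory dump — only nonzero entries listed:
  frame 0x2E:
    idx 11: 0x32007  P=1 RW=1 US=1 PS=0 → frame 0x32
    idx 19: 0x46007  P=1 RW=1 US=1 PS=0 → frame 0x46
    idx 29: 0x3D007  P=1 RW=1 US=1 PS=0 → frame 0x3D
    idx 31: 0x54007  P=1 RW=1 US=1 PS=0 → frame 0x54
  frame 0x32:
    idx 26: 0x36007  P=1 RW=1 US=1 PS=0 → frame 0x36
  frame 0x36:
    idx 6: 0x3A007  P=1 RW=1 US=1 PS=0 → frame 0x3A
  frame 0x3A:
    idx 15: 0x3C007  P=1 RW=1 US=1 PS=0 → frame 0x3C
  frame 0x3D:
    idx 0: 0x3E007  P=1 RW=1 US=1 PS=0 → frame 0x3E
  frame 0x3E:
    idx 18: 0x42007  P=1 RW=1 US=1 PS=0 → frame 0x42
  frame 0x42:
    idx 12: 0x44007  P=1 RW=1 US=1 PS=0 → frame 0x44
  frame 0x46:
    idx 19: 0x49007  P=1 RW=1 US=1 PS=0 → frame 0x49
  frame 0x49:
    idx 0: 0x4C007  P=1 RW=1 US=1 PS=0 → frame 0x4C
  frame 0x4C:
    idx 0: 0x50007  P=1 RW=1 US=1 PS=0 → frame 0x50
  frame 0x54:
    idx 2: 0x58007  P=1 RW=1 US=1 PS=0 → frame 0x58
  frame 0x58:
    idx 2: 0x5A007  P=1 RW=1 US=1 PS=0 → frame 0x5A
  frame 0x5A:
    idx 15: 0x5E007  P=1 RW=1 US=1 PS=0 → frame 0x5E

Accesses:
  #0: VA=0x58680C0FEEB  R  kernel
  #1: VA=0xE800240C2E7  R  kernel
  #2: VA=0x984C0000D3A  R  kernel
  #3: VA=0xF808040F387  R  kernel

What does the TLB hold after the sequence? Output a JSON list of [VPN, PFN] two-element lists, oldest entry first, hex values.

Per-access translation:
#0 VA=0x58680C0FEEB (r,kernel):
  L0 @0x2E[11] → 0x32007  P=1,RW=1,US=1,PS=0
  L1 @0x32[26] → 0x36007  P=1,RW=1,US=1,PS=0
  L2 @0x36[6] → 0x3A007  P=1,RW=1,US=1,PS=0
  L3 @0x3A[15] → 0x3C007  P=1,RW=1,US=1,PS=0
  → PA=0x3CEEB  (4 entries read)
#1 VA=0xE800240C2E7 (r,kernel):
  L0 @0x2E[29] → 0x3D007  P=1,RW=1,US=1,PS=0
  L1 @0x3D[0] → 0x3E007  P=1,RW=1,US=1,PS=0
  L2 @0x3E[18] → 0x42007  P=1,RW=1,US=1,PS=0
  L3 @0x42[12] → 0x44007  P=1,RW=1,US=1,PS=0
  → PA=0x442E7  (4 entries read)
#2 VA=0x984C0000D3A (r,kernel):
  L0 @0x2E[19] → 0x46007  P=1,RW=1,US=1,PS=0
  L1 @0x46[19] → 0x49007  P=1,RW=1,US=1,PS=0
  L2 @0x49[0] → 0x4C007  P=1,RW=1,US=1,PS=0
  L3 @0x4C[0] → 0x50007  P=1,RW=1,US=1,PS=0
  → PA=0x50D3A  (4 entries read)
#3 VA=0xF808040F387 (r,kernel):
  L0 @0x2E[31] → 0x54007  P=1,RW=1,US=1,PS=0
  L1 @0x54[2] → 0x58007  P=1,RW=1,US=1,PS=0
  L2 @0x58[2] → 0x5A007  P=1,RW=1,US=1,PS=0
  L3 @0x5A[15] → 0x5E007  P=1,RW=1,US=1,PS=0
  → PA=0x5E387  (4 entries read)

TLB: [["0x984C0000", "0x50"], ["0xF808040F", "0x5E"]]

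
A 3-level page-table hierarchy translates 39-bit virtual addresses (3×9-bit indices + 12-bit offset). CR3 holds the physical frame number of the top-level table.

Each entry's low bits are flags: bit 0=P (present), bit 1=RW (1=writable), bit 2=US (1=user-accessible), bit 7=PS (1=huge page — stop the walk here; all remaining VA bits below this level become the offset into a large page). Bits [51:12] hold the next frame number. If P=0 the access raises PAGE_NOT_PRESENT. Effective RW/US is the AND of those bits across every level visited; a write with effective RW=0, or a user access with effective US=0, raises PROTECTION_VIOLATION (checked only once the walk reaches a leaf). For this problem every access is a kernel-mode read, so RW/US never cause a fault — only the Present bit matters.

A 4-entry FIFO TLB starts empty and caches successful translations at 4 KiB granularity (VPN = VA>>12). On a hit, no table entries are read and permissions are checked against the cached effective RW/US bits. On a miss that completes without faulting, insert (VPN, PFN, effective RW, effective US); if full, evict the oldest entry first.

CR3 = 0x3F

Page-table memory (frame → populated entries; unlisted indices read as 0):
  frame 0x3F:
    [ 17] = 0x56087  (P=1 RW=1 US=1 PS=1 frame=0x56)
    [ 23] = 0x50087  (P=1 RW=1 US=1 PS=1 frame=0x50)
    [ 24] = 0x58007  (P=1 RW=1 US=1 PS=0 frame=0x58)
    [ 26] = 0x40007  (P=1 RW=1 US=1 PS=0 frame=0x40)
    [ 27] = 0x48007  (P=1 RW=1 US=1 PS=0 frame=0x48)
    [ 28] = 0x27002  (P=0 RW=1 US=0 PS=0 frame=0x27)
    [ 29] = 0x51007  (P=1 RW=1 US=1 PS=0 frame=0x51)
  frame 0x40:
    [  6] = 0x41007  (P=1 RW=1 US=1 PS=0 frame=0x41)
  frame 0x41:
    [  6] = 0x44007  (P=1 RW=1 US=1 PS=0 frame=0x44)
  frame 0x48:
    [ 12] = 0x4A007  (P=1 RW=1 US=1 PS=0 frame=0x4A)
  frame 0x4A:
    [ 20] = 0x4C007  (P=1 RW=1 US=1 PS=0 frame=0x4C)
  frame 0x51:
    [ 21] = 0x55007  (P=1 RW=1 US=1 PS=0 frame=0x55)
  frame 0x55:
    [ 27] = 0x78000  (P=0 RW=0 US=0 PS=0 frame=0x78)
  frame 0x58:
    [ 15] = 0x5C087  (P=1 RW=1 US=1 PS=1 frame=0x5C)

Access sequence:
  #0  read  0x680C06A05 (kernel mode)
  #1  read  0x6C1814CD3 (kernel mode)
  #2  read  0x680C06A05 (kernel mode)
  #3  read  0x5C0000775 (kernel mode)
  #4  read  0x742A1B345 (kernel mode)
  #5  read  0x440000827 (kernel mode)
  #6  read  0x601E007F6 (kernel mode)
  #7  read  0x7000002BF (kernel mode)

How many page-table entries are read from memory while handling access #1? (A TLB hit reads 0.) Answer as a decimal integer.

Trace:
#0 VA=0x680C06A05 (r,kernel):
  [0] read 0x3F idx=26: raw=0x40007 flags P=1 W=1 U=1 S=0
  [1] read 0x40 idx=6: raw=0x41007 flags P=1 W=1 U=1 S=0
  [2] read 0x41 idx=6: raw=0x44007 flags P=1 W=1 U=1 S=0
  ⇒ phys 0x44A05  [3 reads]
#1 VA=0x6C1814CD3 (r,kernel):
  [0] read 0x3F idx=27: raw=0x48007 flags P=1 W=1 U=1 S=0
  [1] read 0x48 idx=12: raw=0x4A007 flags P=1 W=1 U=1 S=0
  [2] read 0x4A idx=20: raw=0x4C007 flags P=1 W=1 U=1 S=0
  ⇒ phys 0x4CCD3  [3 reads]
#2 VA=0x680C06A05 (r,kernel):
  TLB hit vpn=0x680C06 → PA=0x44A05
#3 VA=0x5C0000775 (r,kernel):
  [0] read 0x3F idx=23: raw=0x50087 flags P=1 W=1 U=1 S=1
  ⇒ phys 0x50775 (huge @L0)  [1 reads]
#4 VA=0x742A1B345 (r,kernel):
  [0] read 0x3F idx=29: raw=0x51007 flags P=1 W=1 U=1 S=0
  [1] read 0x51 idx=21: raw=0x55007 flags P=1 W=1 U=1 S=0
  [2] read 0x55 idx=27: raw=0x78000 flags P=0 W=0 U=0 S=0
  ⇒ fault: PAGE_NOT_PRESENT  — 3 lookups
#5 VA=0x440000827 (r,kernel):
  [0] read 0x3F idx=17: raw=0x56087 flags P=1 W=1 U=1 S=1
  ⇒ phys 0x56827 (huge @L0)  [1 reads]
#6 VA=0x601E007F6 (r,kernel):
  [0] read 0x3F idx=24: raw=0x58007 flags P=1 W=1 U=1 S=0
  [1] read 0x58 idx=15: raw=0x5C087 flags P=1 W=1 U=1 S=1
  ⇒ phys 0x5C7F6 (huge @L1)  [2 reads]
#7 VA=0x7000002BF (r,kernel):
  [0] read 0x3F idx=28: raw=0x27002 flags P=0 W=1 U=0 S=0
  ⇒ fault: PAGE_NOT_PRESENT  — 1 lookups

Entries read for #1: 3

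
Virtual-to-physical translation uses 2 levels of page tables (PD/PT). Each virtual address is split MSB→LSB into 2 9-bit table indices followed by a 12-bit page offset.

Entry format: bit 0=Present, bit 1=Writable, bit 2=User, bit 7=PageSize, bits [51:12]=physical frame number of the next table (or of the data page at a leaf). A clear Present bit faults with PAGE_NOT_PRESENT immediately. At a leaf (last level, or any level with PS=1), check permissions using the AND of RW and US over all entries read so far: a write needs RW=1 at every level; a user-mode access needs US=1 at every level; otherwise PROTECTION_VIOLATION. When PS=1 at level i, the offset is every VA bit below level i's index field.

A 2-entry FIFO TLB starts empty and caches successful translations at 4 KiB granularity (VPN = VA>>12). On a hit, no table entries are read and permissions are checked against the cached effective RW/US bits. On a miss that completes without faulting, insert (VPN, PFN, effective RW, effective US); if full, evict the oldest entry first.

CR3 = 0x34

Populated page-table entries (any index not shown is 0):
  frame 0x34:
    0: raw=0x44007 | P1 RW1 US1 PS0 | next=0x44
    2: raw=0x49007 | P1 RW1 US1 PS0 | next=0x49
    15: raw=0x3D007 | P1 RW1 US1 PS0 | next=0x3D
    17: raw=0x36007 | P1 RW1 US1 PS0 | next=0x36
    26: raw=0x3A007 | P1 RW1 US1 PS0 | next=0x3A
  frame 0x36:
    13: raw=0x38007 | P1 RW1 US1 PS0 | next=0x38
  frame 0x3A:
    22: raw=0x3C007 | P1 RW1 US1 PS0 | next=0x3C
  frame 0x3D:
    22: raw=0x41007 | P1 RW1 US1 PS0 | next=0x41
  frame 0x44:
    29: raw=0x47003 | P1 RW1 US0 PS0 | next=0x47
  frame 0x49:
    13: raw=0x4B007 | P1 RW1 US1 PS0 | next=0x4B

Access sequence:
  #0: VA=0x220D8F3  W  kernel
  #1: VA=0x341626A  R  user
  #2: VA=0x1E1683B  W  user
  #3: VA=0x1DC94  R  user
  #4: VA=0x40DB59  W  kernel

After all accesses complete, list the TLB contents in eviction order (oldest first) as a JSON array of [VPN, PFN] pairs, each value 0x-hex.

Trace:
#0 VA=0x220D8F3 (w,kernel):
  L0 @0x34[17] → 0x36007  P=1,RW=1,US=1,PS=0
  L1 @0x36[13] → 0x38007  P=1,RW=1,US=1,PS=0
  → PA=0x388F3  (2 entries read)
#1 VA=0x341626A (r,user):
  L0 @0x34[26] → 0x3A007  P=1,RW=1,US=1,PS=0
  L1 @0x3A[22] → 0x3C007  P=1,RW=1,US=1,PS=0
  → PA=0x3C26A  (2 entries read)
#2 VA=0x1E1683B (w,user):
  L0 @0x34[15] → 0x3D007  P=1,RW=1,US=1,PS=0
  L1 @0x3D[22] → 0x41007  P=1,RW=1,US=1,PS=0
  → PA=0x4183B  (2 entries read)
#3 VA=0x1DC94 (r,user):
  L0 @0x34[0] → 0x44007  P=1,RW=1,US=1,PS=0
  L1 @0x44[29] → 0x47003  P=1,RW=1,US=0,PS=0
  ✗ PROTECTION_VIOLATION  [2 reads]
#4 VA=0x40DB59 (w,kernel):
  L0 @0x34[2] → 0x49007  P=1,RW=1,US=1,PS=0
  L1 @0x49[13] → 0x4B007  P=1,RW=1,US=1,PS=0
  → PA=0x4BB59  (2 entries read)

TLB: [["0x1E16", "0x41"], ["0x40D", "0x4B"]]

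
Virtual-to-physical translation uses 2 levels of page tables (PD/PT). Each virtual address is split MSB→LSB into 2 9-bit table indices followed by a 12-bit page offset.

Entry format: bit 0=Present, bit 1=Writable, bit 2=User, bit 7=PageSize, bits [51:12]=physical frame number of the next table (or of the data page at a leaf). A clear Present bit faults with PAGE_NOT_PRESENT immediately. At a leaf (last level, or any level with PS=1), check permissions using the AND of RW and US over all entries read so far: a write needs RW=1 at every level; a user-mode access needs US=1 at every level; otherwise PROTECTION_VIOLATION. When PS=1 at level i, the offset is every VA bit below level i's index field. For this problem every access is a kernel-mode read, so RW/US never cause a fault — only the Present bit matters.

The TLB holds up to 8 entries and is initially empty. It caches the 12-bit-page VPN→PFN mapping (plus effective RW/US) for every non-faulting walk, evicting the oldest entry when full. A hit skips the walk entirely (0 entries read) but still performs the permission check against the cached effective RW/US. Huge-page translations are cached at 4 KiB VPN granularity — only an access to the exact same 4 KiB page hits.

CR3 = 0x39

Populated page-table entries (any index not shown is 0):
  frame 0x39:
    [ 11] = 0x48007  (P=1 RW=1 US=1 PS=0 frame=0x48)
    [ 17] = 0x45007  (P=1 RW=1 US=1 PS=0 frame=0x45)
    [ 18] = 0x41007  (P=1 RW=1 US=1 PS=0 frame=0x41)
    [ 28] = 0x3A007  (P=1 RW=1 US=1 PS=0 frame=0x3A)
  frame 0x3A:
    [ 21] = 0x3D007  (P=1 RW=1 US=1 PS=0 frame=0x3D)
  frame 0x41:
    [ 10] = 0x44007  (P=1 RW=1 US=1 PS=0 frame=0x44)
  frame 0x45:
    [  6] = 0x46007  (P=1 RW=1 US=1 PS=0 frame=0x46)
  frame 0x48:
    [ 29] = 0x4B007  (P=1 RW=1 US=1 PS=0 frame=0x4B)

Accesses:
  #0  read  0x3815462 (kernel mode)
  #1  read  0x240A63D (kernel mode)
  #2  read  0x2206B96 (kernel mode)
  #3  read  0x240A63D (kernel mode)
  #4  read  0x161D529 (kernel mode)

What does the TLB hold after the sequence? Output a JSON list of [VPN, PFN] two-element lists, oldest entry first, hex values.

Per-access translation:
#0 VA=0x3815462 (r,kernel):
  [0] read 0x39 idx=28: raw=0x3A007 flags P=1 W=1 U=1 S=0
  [1] read 0x3A idx=21: raw=0x3D007 flags P=1 W=1 U=1 S=0
  ✓ 0x3D462  — 2 lookups
#1 VA=0x240A63D (r,kernel):
  [0] read 0x39 idx=18: raw=0x41007 flags P=1 W=1 U=1 S=0
  [1] read 0x41 idx=10: raw=0x44007 flags P=1 W=1 U=1 S=0
  ✓ 0x4463D  — 2 lookups
#2 VA=0x2206B96 (r,kernel):
  [0] read 0x39 idx=17: raw=0x45007 flags P=1 W=1 U=1 S=0
  [1] read 0x45 idx=6: raw=0x46007 flags P=1 W=1 U=1 S=0
  ✓ 0x46B96  — 2 lookups
#3 VA=0x240A63D (r,kernel):
  TLB hit vpn=0x240A → PA=0x4463D
#4 VA=0x161D529 (r,kernel):
  [0] read 0x39 idx=11: raw=0x48007 flags P=1 W=1 U=1 S=0
  [1] read 0x48 idx=29: raw=0x4B007 flags P=1 W=1 U=1 S=0
  ✓ 0x4B529  — 2 lookups

TLB: [["0x3815", "0x3D"], ["0x240A", "0x44"], ["0x2206", "0x46"], ["0x161D", "0x4B"]]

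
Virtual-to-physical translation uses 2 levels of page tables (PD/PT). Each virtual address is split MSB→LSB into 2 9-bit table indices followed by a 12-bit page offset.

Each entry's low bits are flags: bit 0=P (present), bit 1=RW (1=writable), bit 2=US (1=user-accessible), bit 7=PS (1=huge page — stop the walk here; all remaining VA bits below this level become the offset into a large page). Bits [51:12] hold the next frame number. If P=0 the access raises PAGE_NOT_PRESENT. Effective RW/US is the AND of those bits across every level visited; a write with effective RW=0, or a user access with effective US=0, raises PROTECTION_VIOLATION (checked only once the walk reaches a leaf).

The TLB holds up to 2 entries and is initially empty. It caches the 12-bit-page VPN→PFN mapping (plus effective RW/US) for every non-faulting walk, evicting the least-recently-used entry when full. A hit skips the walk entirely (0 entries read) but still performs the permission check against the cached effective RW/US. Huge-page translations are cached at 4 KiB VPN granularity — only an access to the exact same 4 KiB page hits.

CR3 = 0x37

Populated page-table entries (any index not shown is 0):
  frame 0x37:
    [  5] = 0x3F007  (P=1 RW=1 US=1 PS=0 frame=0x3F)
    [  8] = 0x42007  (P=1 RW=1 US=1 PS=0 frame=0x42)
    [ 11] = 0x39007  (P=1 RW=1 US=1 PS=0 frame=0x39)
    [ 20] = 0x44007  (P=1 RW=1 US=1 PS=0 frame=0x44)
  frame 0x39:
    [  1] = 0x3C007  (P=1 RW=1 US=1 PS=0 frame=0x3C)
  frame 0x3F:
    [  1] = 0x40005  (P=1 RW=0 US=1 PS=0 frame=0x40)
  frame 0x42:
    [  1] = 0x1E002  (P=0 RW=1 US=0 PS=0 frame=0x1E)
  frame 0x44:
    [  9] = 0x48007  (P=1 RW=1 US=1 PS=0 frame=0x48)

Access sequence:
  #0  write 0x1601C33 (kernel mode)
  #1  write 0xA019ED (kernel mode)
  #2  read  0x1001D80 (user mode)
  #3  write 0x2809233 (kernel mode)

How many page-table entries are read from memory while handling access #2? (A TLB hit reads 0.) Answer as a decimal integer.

Walk each access:
#0 VA=0x1601C33 (w,kernel):
  L0: frame=0x37 idx=11 entry=0x39007 [P=1 RW=1 US=1 PS=0]
  L1: frame=0x39 idx=1 entry=0x3C007 [P=1 RW=1 US=1 PS=0]
  → PA=0x3CC33  (2 entries read)
#1 VA=0xA019ED (w,kernel):
  L0: frame=0x37 idx=5 entry=0x3F007 [P=1 RW=1 US=1 PS=0]
  L1: frame=0x3F idx=1 entry=0x40005 [P=1 RW=0 US=1 PS=0]
  ✗ PROTECTION_VIOLATION  [2 reads]
#2 VA=0x1001D80 (r,user):
  L0: frame=0x37 idx=8 entry=0x42007 [P=1 RW=1 US=1 PS=0]
  L1: frame=0x42 idx=1 entry=0x1E002 [P=0 RW=1 US=0 PS=0]
  ✗ PAGE_NOT_PRESENT  [2 reads]
#3 VA=0x2809233 (w,kernel):
  L0: frame=0x37 idx=20 entry=0x44007 [P=1 RW=1 US=1 PS=0]
  L1: frame=0x44 idx=9 entry=0x48007 [P=1 RW=1 US=1 PS=0]
  → PA=0x48233  (2 entries read)

Entries read for #2: 2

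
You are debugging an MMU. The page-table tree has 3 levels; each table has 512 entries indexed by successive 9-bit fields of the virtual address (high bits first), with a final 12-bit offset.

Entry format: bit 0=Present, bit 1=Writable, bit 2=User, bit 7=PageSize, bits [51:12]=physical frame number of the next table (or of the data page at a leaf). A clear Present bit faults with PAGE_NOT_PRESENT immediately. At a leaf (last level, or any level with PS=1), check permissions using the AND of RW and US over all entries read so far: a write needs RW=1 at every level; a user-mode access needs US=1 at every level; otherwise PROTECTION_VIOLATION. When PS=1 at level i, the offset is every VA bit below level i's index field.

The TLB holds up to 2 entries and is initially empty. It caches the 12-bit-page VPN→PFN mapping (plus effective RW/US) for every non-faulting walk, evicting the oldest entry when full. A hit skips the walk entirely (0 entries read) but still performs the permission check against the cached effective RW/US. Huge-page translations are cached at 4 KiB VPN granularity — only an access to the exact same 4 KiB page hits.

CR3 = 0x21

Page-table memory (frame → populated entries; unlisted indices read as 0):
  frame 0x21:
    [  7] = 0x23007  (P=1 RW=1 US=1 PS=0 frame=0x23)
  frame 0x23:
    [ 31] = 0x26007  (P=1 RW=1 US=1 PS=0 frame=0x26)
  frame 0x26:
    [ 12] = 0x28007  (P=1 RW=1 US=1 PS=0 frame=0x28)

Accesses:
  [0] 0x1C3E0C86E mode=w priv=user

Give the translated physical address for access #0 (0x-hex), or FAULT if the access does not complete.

Trace:
#0 VA=0x1C3E0C86E (w,user):
  L0 @0x21[7] → 0x23007  P=1,RW=1,US=1,PS=0
  L1 @0x23[31] → 0x26007  P=1,RW=1,US=1,PS=0
  L2 @0x26[12] → 0x28007  P=1,RW=1,US=1,PS=0
  ✓ 0x2886E  — 3 lookups

Access #0 PA: 0x2886E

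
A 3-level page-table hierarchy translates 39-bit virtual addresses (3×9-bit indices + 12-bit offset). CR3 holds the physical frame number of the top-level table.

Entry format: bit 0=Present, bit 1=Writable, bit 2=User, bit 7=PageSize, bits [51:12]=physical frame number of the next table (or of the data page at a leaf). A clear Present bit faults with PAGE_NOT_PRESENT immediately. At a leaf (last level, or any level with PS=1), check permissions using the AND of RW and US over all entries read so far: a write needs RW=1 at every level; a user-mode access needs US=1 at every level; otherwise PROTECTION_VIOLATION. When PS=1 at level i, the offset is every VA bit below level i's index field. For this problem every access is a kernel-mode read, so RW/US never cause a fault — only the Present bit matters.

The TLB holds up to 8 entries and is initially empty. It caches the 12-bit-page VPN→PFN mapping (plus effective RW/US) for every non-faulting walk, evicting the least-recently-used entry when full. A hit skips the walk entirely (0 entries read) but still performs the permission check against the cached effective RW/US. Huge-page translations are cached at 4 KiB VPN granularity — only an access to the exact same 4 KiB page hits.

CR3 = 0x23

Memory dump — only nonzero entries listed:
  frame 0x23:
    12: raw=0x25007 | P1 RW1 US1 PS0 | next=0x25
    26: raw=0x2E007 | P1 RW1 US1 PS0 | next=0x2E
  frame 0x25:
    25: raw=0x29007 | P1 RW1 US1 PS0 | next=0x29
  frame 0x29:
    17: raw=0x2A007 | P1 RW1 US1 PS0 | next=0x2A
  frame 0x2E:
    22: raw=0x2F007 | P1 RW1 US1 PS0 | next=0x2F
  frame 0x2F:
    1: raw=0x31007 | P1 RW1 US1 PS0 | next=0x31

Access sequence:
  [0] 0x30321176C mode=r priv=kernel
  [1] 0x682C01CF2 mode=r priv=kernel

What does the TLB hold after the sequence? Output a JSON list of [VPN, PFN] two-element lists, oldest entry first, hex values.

Trace:
#0 VA=0x30321176C (r,kernel):
  lvl0: tbl 0x23, slot 12 ⇒ 0x25007 (P1/RW1/US1/PS0)
  lvl1: tbl 0x25, slot 25 ⇒ 0x29007 (P1/RW1/US1/PS0)
  lvl2: tbl 0x29, slot 17 ⇒ 0x2A007 (P1/RW1/US1/PS0)
  → PA=0x2A76C  (3 entries read)
#1 VA=0x682C01CF2 (r,kernel):
  lvl0: tbl 0x23, slot 26 ⇒ 0x2E007 (P1/RW1/US1/PS0)
  lvl1: tbl 0x2E, slot 22 ⇒ 0x2F007 (P1/RW1/US1/PS0)
  lvl2: tbl 0x2F, slot 1 ⇒ 0x31007 (P1/RW1/US1/PS0)
  → PA=0x31CF2  (3 entries read)

TLB: [["0x303211", "0x2A"], ["0x682C01", "0x31"]]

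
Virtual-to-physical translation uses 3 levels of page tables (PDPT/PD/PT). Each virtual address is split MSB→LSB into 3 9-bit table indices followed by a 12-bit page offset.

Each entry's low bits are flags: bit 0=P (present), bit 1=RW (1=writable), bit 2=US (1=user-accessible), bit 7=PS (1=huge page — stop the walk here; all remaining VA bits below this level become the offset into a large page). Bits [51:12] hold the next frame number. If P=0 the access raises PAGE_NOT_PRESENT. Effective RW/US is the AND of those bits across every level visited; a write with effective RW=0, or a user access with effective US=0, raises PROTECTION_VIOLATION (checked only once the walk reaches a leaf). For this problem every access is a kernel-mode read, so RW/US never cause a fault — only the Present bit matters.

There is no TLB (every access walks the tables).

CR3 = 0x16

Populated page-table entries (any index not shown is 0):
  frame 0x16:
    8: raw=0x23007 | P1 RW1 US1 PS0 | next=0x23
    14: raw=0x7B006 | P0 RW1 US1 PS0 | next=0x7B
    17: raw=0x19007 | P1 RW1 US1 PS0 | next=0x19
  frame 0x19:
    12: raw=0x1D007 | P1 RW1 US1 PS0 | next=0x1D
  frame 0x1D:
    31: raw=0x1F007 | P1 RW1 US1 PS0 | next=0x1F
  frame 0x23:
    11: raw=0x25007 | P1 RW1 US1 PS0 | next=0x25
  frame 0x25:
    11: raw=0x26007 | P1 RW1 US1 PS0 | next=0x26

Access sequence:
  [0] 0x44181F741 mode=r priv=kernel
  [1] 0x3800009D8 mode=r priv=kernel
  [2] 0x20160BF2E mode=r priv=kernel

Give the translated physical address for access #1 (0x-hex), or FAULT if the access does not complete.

Per-access translation:
#0 VA=0x44181F741 (r,kernel):
  [0] read 0x16 idx=17: raw=0x19007 flags P=1 W=1 U=1 S=0
  [1] read 0x19 idx=12: raw=0x1D007 flags P=1 W=1 U=1 S=0
  [2] read 0x1D idx=31: raw=0x1F007 flags P=1 W=1 U=1 S=0
  ✓ 0x1F741  — 3 lookups
#1 VA=0x3800009D8 (r,kernel):
  [0] read 0x16 idx=14: raw=0x7B006 flags P=0 W=1 U=1 S=0
  → PAGE_NOT_PRESENT  (1 entries read)
#2 VA=0x20160BF2E (r,kernel):
  [0] read 0x16 idx=8: raw=0x23007 flags P=1 W=1 U=1 S=0
  [1] read 0x23 idx=11: raw=0x25007 flags P=1 W=1 U=1 S=0
  [2] read 0x25 idx=11: raw=0x26007 flags P=1 W=1 U=1 S=0
  ✓ 0x26F2E  — 3 lookups

Access #1 PA: FAULT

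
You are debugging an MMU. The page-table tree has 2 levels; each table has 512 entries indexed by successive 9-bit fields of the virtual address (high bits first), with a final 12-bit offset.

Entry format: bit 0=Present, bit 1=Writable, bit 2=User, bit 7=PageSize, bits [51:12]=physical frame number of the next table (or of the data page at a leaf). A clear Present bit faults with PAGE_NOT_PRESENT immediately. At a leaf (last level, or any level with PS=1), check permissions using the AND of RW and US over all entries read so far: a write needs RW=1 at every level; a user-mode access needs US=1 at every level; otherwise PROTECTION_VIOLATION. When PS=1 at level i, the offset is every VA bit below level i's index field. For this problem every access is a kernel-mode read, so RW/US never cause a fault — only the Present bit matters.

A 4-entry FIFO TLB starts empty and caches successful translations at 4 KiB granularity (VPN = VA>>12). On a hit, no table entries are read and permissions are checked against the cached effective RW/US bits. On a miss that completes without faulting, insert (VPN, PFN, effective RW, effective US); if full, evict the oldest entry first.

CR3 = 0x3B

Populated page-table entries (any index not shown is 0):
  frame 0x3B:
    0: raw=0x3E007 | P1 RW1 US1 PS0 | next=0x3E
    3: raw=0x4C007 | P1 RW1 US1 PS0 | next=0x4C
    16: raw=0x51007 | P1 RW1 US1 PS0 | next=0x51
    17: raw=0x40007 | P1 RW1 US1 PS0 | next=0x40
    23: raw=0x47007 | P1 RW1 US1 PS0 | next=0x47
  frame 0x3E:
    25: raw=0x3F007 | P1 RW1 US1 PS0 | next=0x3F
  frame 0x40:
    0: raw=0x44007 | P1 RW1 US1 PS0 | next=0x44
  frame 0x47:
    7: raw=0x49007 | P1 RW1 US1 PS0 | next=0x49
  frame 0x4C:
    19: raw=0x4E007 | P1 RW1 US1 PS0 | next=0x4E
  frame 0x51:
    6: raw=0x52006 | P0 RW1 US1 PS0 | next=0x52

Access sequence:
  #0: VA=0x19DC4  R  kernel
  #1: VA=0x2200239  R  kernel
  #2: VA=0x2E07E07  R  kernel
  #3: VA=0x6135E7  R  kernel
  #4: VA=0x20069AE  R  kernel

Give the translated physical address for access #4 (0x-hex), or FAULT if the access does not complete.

Trace:
#0 VA=0x19DC4 (r,kernel):
  L0 @0x3B[0] → 0x3E007  P=1,RW=1,US=1,PS=0
  L1 @0x3E[25] → 0x3F007  P=1,RW=1,US=1,PS=0
  ⇒ phys 0x3FDC4  [2 reads]
#1 VA=0x2200239 (r,kernel):
  L0 @0x3B[17] → 0x40007  P=1,RW=1,US=1,PS=0
  L1 @0x40[0] → 0x44007  P=1,RW=1,US=1,PS=0
  ⇒ phys 0x44239  [2 reads]
#2 VA=0x2E07E07 (r,kernel):
  L0 @0x3B[23] → 0x47007  P=1,RW=1,US=1,PS=0
  L1 @0x47[7] → 0x49007  P=1,RW=1,US=1,PS=0
  ⇒ phys 0x49E07  [2 reads]
#3 VA=0x6135E7 (r,kernel):
  L0 @0x3B[3] → 0x4C007  P=1,RW=1,US=1,PS=0
  L1 @0x4C[19] → 0x4E007  P=1,RW=1,US=1,PS=0
  ⇒ phys 0x4E5E7  [2 reads]
#4 VA=0x20069AE (r,kernel):
  L0 @0x3B[16] → 0x51007  P=1,RW=1,US=1,PS=0
  L1 @0x51[6] → 0x52006  P=0,RW=1,US=1,PS=0
  ✗ PAGE_NOT_PRESENT  [2 reads]

Access #4 PA: FAULT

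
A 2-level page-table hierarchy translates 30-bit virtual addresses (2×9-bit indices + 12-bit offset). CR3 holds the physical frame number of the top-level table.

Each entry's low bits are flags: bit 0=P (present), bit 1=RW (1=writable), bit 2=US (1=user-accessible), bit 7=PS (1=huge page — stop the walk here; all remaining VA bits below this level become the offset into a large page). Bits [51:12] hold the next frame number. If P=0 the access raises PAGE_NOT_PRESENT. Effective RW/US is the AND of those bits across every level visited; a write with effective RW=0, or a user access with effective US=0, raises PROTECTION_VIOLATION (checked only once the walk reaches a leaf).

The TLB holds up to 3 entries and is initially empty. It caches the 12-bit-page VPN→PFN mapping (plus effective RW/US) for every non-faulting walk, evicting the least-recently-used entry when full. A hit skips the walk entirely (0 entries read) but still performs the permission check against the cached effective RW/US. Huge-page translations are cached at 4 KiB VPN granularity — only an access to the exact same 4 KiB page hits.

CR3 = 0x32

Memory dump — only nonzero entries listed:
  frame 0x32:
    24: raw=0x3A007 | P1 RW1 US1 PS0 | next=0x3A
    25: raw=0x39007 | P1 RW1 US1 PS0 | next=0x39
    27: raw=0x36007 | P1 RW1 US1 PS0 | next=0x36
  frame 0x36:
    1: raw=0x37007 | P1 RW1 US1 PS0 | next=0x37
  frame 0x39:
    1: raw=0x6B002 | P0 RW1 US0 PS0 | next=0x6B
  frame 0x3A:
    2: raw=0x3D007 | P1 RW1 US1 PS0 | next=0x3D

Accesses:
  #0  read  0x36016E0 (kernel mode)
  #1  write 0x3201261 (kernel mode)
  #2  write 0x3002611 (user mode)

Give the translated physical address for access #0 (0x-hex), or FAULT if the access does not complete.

Per-access translation:
#0 VA=0x36016E0 (r,kernel):
  [0] read 0x32 idx=27: raw=0x36007 flags P=1 W=1 U=1 S=0
  [1] read 0x36 idx=1: raw=0x37007 flags P=1 W=1 U=1 S=0
  → PA=0x376E0  (2 entries read)
#1 VA=0x3201261 (w,kernel):
  [0] read 0x32 idx=25: raw=0x39007 flags P=1 W=1 U=1 S=0
  [1] read 0x39 idx=1: raw=0x6B002 flags P=0 W=1 U=0 S=0
  ⇒ fault: PAGE_NOT_PRESENT  — 2 lookups
#2 VA=0x3002611 (w,user):
  [0] read 0x32 idx=24: raw=0x3A007 flags P=1 W=1 U=1 S=0
  [1] read 0x3A idx=2: raw=0x3D007 flags P=1 W=1 U=1 S=0
  → PA=0x3D611  (2 entries read)

Access #0 PA: 0x376E0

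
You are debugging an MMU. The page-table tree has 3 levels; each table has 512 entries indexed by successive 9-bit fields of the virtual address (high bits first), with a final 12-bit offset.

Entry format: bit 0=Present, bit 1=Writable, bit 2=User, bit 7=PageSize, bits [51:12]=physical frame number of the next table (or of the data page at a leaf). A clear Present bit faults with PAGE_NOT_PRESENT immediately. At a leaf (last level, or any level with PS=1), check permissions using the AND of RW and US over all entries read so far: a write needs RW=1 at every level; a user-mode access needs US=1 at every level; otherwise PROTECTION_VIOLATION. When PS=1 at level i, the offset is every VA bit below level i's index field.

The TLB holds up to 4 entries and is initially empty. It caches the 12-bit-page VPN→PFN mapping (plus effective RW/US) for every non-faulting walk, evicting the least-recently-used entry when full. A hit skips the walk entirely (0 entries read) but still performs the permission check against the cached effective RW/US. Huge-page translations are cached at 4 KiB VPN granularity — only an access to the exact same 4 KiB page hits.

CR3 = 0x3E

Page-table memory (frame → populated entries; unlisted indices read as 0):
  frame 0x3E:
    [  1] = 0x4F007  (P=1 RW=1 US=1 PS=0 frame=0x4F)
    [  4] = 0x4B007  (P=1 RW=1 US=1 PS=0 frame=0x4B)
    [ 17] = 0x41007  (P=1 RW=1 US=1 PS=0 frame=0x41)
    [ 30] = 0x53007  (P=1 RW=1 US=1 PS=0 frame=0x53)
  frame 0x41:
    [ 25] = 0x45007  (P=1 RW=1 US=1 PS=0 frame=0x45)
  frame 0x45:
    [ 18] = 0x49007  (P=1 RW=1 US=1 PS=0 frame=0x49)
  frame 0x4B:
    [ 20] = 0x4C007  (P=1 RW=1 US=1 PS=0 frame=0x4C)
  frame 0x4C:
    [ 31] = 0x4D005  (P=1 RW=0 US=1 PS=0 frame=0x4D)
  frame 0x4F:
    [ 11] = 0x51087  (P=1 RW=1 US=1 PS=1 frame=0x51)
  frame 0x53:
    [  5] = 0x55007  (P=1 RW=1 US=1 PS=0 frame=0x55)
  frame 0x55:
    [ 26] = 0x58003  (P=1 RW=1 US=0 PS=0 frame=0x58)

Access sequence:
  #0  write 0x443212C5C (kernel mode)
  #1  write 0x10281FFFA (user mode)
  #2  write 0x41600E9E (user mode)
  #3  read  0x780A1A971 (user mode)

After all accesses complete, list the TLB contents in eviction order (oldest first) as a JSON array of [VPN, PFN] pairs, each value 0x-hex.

Trace:
#0 VA=0x443212C5C (w,kernel):
  L0 @0x3E[17] → 0x41007  P=1,RW=1,US=1,PS=0
  L1 @0x41[25] → 0x45007  P=1,RW=1,US=1,PS=0
  L2 @0x45[18] → 0x49007  P=1,RW=1,US=1,PS=0
  ⇒ phys 0x49C5C  [3 reads]
#1 VA=0x10281FFFA (w,user):
  L0 @0x3E[4] → 0x4B007  P=1,RW=1,US=1,PS=0
  L1 @0x4B[20] → 0x4C007  P=1,RW=1,US=1,PS=0
  L2 @0x4C[31] → 0x4D005  P=1,RW=0,US=1,PS=0
  ⇒ fault: PROTECTION_VIOLATION  — 3 lookups
#2 VA=0x41600E9E (w,user):
  L0 @0x3E[1] → 0x4F007  P=1,RW=1,US=1,PS=0
  L1 @0x4F[11] → 0x51087  P=1,RW=1,US=1,PS=1
  ⇒ phys 0x51E9E (huge @L1)  [2 reads]
#3 VA=0x780A1A971 (r,user):
  L0 @0x3E[30] → 0x53007  P=1,RW=1,US=1,PS=0
  L1 @0x53[5] → 0x55007  P=1,RW=1,US=1,PS=0
  L2 @0x55[26] → 0x58003  P=1,RW=1,US=0,PS=0
  ⇒ fault: PROTECTION_VIOLATION  — 3 lookups

TLB: [["0x443212", "0x49"], ["0x41600", "0x51"]]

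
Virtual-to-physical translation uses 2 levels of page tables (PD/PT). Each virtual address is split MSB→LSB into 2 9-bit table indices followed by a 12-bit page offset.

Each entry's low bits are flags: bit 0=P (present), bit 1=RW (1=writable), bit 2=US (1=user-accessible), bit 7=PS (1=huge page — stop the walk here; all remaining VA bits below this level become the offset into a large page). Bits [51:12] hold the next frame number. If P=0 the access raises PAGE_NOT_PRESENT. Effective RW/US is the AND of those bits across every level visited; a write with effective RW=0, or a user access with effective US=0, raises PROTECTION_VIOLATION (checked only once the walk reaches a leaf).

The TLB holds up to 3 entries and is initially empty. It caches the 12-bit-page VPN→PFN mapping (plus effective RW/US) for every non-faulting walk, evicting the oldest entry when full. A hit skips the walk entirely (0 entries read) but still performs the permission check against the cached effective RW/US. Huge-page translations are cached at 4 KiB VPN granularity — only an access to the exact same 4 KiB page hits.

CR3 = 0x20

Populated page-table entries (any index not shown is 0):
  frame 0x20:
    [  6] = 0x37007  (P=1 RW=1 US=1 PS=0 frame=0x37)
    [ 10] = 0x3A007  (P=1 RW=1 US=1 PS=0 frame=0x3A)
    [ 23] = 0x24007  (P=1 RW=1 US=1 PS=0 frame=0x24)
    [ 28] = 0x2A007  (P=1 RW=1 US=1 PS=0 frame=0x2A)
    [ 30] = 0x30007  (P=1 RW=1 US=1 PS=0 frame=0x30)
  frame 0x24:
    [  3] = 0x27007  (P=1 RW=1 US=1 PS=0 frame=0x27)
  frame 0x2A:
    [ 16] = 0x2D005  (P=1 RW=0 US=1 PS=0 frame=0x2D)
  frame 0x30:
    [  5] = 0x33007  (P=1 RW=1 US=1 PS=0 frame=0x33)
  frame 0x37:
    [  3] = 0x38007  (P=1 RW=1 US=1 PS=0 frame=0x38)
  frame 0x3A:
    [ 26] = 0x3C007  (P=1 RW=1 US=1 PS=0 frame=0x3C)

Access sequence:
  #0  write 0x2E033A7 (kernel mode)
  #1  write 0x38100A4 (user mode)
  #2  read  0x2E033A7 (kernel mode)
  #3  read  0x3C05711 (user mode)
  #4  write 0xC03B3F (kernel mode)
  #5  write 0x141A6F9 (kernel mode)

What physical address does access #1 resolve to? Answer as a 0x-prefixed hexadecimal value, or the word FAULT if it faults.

Walk each access:
#0 VA=0x2E033A7 (w,kernel):
  lvl0: tbl 0x20, slot 23 ⇒ 0x24007 (P1/RW1/US1/PS0)
  lvl1: tbl 0x24, slot 3 ⇒ 0x27007 (P1/RW1/US1/PS0)
  ⇒ phys 0x273A7  [2 reads]
#1 VA=0x38100A4 (w,user):
  lvl0: tbl 0x20, slot 28 ⇒ 0x2A007 (P1/RW1/US1/PS0)
  lvl1: tbl 0x2A, slot 16 ⇒ 0x2D005 (P1/RW0/US1/PS0)
  ✗ PROTECTION_VIOLATION  [2 reads]
#2 VA=0x2E033A7 (r,kernel):
  TLB hit vpn=0x2E03 → PA=0x273A7
#3 VA=0x3C05711 (r,user):
  lvl0: tbl 0x20, slot 30 ⇒ 0x30007 (P1/RW1/US1/PS0)
  lvl1: tbl 0x30, slot 5 ⇒ 0x33007 (P1/RW1/US1/PS0)
  ⇒ phys 0x33711  [2 reads]
#4 VA=0xC03B3F (w,kernel):
  lvl0: tbl 0x20, slot 6 ⇒ 0x37007 (P1/RW1/US1/PS0)
  lvl1: tbl 0x37, slot 3 ⇒ 0x38007 (P1/RW1/US1/PS0)
  ⇒ phys 0x38B3F  [2 reads]
#5 VA=0x141A6F9 (w,kernel):
  lvl0: tbl 0x20, slot 10 ⇒ 0x3A007 (P1/RW1/US1/PS0)
  lvl1: tbl 0x3A, slot 26 ⇒ 0x3C007 (P1/RW1/US1/PS0)
  ⇒ phys 0x3C6F9  [2 reads]

Access #1 PA: FAULT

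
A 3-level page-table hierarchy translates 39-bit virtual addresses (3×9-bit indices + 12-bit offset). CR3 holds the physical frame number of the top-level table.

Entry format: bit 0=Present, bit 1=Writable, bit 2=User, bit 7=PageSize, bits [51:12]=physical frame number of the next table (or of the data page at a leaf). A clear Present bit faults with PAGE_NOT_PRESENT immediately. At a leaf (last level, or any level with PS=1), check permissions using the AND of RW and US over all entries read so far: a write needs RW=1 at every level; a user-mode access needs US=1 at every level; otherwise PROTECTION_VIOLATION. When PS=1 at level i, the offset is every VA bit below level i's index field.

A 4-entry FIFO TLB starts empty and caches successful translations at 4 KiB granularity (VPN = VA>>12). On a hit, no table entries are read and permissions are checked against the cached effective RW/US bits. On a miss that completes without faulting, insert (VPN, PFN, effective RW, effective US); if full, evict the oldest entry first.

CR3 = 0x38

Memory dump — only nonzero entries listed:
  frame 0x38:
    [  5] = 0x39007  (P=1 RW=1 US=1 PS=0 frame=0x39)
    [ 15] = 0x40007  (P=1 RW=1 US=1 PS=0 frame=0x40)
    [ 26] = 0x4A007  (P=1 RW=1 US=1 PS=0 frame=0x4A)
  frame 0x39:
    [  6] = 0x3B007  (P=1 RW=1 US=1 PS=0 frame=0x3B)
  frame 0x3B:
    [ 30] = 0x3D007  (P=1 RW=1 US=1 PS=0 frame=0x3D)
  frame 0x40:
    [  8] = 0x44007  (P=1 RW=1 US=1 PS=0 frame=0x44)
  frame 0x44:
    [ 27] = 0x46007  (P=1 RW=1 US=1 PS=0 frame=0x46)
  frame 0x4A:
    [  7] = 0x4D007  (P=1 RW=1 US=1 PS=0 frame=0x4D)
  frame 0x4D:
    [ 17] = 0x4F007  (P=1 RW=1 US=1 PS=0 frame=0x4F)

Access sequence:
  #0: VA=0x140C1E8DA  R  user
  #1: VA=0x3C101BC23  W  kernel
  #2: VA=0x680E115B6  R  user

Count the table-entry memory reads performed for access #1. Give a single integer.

Trace:
#0 VA=0x140C1E8DA (r,user):
  L0 @0x38[5] → 0x39007  P=1,RW=1,US=1,PS=0
  L1 @0x39[6] → 0x3B007  P=1,RW=1,US=1,PS=0
  L2 @0x3B[30] → 0x3D007  P=1,RW=1,US=1,PS=0
  → PA=0x3D8DA  (3 entries read)
#1 VA=0x3C101BC23 (w,kernel):
  L0 @0x38[15] → 0x40007  P=1,RW=1,US=1,PS=0
  L1 @0x40[8] → 0x44007  P=1,RW=1,US=1,PS=0
  L2 @0x44[27] → 0x46007  P=1,RW=1,US=1,PS=0
  → PA=0x46C23  (3 entries read)
#2 VA=0x680E115B6 (r,user):
  L0 @0x38[26] → 0x4A007  P=1,RW=1,US=1,PS=0
  L1 @0x4A[7] → 0x4D007  P=1,RW=1,US=1,PS=0
  L2 @0x4D[17] → 0x4F007  P=1,RW=1,US=1,PS=0
  → PA=0x4F5B6  (3 entries read)

Entries read for #1: 3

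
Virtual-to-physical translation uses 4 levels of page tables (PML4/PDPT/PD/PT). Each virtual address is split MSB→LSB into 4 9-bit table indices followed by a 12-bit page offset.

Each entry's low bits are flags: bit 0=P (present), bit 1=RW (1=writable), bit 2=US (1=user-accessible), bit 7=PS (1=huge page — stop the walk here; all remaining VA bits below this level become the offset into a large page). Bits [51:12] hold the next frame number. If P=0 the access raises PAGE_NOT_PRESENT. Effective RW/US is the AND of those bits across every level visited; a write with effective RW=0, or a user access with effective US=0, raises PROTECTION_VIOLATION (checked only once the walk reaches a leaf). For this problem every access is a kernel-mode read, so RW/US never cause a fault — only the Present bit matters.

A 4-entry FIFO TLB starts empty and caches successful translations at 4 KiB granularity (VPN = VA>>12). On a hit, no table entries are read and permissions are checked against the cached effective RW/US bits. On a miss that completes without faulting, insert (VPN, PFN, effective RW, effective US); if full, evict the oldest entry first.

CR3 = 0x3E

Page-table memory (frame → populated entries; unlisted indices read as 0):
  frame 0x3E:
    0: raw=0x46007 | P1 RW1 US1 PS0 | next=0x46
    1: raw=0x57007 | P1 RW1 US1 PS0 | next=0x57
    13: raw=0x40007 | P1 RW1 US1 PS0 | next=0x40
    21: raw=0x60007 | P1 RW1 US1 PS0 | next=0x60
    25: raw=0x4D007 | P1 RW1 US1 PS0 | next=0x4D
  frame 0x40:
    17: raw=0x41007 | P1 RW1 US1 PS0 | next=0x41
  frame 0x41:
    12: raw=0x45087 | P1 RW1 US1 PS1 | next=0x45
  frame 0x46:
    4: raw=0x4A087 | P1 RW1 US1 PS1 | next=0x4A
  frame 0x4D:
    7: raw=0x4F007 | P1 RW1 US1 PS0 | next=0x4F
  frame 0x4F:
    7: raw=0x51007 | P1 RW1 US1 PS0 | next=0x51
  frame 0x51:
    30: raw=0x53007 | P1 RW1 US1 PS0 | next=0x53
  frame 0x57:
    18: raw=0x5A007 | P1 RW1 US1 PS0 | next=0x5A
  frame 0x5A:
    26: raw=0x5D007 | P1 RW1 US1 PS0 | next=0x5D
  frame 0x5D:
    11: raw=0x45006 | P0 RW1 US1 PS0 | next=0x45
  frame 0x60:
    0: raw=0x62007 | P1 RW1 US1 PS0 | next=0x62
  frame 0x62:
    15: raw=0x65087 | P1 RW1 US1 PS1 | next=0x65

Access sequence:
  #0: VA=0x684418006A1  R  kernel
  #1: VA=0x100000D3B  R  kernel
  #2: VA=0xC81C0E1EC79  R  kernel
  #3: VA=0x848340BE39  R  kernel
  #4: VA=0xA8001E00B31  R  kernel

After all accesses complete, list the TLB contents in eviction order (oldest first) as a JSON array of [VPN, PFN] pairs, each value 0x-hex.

Trace:
#0 VA=0x684418006A1 (r,kernel):
  lvl0: tbl 0x3E, slot 13 ⇒ 0x40007 (P1/RW1/US1/PS0)
  lvl1: tbl 0x40, slot 17 ⇒ 0x41007 (P1/RW1/US1/PS0)
  lvl2: tbl 0x41, slot 12 ⇒ 0x45087 (P1/RW1/US1/PS1)
  ⇒ phys 0x456A1 (huge @L2)  [3 reads]
#1 VA=0x100000D3B (r,kernel):
  lvl0: tbl 0x3E, slot 0 ⇒ 0x46007 (P1/RW1/US1/PS0)
  lvl1: tbl 0x46, slot 4 ⇒ 0x4A087 (P1/RW1/US1/PS1)
  ⇒ phys 0x4AD3B (huge @L1)  [2 reads]
#2 VA=0xC81C0E1EC79 (r,kernel):
  lvl0: tbl 0x3E, slot 25 ⇒ 0x4D007 (P1/RW1/US1/PS0)
  lvl1: tbl 0x4D, slot 7 ⇒ 0x4F007 (P1/RW1/US1/PS0)
  lvl2: tbl 0x4F, slot 7 ⇒ 0x51007 (P1/RW1/US1/PS0)
  lvl3: tbl 0x51, slot 30 ⇒ 0x53007 (P1/RW1/US1/PS0)
  ⇒ phys 0x53C79  [4 reads]
#3 VA=0x848340BE39 (r,kernel):
  lvl0: tbl 0x3E, slot 1 ⇒ 0x57007 (P1/RW1/US1/PS0)
  lvl1: tbl 0x57, slot 18 ⇒ 0x5A007 (P1/RW1/US1/PS0)
  lvl2: tbl 0x5A, slot 26 ⇒ 0x5D007 (P1/RW1/US1/PS0)
  lvl3: tbl 0x5D, slot 11 ⇒ 0x45006 (P0/RW1/US1/PS0)
  ✗ PAGE_NOT_PRESENT  [4 reads]
#4 VA=0xA8001E00B31 (r,kernel):
  lvl0: tbl 0x3E, slot 21 ⇒ 0x60007 (P1/RW1/US1/PS0)
  lvl1: tbl 0x60, slot 0 ⇒ 0x62007 (P1/RW1/US1/PS0)
  lvl2: tbl 0x62, slot 15 ⇒ 0x65087 (P1/RW1/US1/PS1)
  ⇒ phys 0x65B31 (huge @L2)  [3 reads]

TLB: [["0x68441800", "0x45"], ["0x100000", "0x4A"], ["0xC81C0E1E", "0x53"], ["0xA8001E00", "0x65"]]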